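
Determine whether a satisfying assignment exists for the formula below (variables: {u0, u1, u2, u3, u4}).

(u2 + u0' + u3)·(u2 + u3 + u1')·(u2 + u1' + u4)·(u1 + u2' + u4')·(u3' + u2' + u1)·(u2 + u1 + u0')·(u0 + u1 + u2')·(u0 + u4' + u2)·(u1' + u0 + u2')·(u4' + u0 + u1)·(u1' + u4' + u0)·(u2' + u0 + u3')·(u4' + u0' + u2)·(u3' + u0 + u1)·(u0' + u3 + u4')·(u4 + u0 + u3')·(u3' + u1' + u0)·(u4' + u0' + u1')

Yes

Branch on u2: set u2 = 1.
Branch on u1: set u1 = 0.
The clause (u4') is unit, so u4 = 0.
The clause (u3') is unit, so u3 = 0.
The clause (u0) is unit, so u0 = 1.
Every clause now holds.
A satisfying assignment: u0=1,  u1=0,  u2=1,  u3=0,  u4=0.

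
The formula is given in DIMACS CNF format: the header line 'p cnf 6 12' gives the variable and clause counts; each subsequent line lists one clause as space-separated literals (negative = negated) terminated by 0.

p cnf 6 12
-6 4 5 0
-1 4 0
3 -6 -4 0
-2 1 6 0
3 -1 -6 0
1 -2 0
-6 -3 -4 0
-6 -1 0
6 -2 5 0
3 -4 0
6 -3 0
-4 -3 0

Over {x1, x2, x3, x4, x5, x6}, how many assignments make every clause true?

4

There are 2^6 = 64 truth assignments over (x1, x2, x3, x4, x5, x6).
Split on x6. With x6 = True, the clauses containing x6 are satisfied and ¬x6 drops from the rest; 2 of the 2^5 = 32 assignments to the other variables satisfy what remains.
With x6 = False, by the same count on the reduced clause set, 2 assignments work.
(One model: x1=F, x2=F, x3=F, x4=F, x5=F, x6=F.)
Total: 2 + 2 = 4.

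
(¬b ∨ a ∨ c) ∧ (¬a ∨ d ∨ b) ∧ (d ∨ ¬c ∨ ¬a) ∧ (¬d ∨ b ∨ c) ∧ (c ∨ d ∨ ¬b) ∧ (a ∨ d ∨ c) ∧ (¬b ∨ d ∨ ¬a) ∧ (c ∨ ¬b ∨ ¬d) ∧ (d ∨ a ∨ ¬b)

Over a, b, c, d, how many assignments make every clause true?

5

There are 2^4 = 16 truth assignments over (a, b, c, d).
Check each against the 9 clauses (columns in the order a, b, c, d):
  F F F F  ✗ fails (a ∨ d ∨ c)
  F F F T  ✗ fails (¬d ∨ b ∨ c)
  F F T F  ✓ satisfies all
  F F T T  ✓ satisfies all
  F T F F  ✗ fails (¬b ∨ a ∨ c)
  F T F T  ✗ fails (¬b ∨ a ∨ c)
  F T T F  ✗ fails (d ∨ a ∨ ¬b)
  F T T T  ✓ satisfies all
  T F F F  ✗ fails (¬a ∨ d ∨ b)
  T F F T  ✗ fails (¬d ∨ b ∨ c)
  T F T F  ✗ fails (¬a ∨ d ∨ b)
  T F T T  ✓ satisfies all
  T T F F  ✗ fails (c ∨ d ∨ ¬b)
  T T F T  ✗ fails (c ∨ ¬b ∨ ¬d)
  T T T F  ✗ fails (d ∨ ¬c ∨ ¬a)
  T T T T  ✓ satisfies all
5 of the 16 rows are models.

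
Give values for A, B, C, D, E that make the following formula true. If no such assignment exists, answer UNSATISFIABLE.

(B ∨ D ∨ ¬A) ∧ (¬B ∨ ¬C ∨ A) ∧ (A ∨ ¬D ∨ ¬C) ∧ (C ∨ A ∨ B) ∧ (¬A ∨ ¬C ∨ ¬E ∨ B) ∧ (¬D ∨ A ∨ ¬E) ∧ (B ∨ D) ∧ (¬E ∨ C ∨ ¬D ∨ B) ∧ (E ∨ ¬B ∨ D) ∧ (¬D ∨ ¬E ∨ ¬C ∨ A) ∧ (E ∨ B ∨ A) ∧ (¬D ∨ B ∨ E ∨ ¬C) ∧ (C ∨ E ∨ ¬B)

Case B = False:
Unit clause (D) forces D = True.
Case A = True:
Case C = False:
Unit clause (¬E) forces E = False.
Every clause now holds.

A=True,  B=False,  C=False,  D=True,  E=False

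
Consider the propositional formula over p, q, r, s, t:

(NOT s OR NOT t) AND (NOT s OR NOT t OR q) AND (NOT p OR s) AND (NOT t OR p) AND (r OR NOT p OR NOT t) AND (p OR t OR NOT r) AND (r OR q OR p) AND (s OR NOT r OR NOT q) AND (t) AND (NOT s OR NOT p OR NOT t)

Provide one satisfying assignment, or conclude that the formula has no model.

The clause (t) is unit, so t = true.
The clause (NOT s) is unit, so s = false.
The clause (NOT p) is unit, so p = false.
But (p) is also a unit clause — contradiction.

UNSATISFIABLE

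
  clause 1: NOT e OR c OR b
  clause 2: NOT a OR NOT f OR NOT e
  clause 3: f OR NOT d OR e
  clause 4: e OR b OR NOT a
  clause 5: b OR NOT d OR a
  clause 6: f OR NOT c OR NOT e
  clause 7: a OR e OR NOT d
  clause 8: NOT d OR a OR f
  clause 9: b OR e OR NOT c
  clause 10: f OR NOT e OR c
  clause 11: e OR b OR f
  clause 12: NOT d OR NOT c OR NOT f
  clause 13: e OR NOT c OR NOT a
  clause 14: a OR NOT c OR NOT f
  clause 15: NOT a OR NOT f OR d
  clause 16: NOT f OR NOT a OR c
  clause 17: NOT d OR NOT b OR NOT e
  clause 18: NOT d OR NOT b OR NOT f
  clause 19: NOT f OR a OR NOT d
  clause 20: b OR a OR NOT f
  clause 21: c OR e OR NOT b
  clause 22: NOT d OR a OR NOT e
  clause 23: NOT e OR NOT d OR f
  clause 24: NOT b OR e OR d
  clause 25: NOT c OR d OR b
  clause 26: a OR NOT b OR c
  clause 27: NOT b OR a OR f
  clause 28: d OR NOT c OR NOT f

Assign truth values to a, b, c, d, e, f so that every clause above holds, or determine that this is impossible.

Case e = false:
Case f = true:
Case b = true:
From the singleton clause (NOT d), d = false.
That conflicts with the unit clause (d).
That branch fails; take b = false instead.
From the singleton clause (NOT a), a = false.
That conflicts with the unit clause (a).
Either choice for b ends in contradiction.
That branch fails; take f = false instead.
From the singleton clause (NOT d), d = false.
From the singleton clause (b), b = true.
That conflicts with the unit clause (NOT b).
Either choice for f ends in contradiction.
That branch fails; take e = true instead.
Case c = true:
From the singleton clause (f), f = true.
From the singleton clause (NOT a), a = false.
That conflicts with the unit clause (a).
That branch fails; take c = false instead.
From the singleton clause (b), b = true.
From the singleton clause (f), f = true.
From the singleton clause (NOT a), a = false.
That conflicts with the unit clause (a).
Either choice for c ends in contradiction.
Either choice for e ends in contradiction.

UNSATISFIABLE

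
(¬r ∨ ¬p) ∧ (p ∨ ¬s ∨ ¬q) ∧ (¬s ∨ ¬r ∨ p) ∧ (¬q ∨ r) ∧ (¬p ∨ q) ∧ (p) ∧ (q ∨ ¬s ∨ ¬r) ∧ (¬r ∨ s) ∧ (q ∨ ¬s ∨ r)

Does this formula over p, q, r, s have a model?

No, unsatisfiable

Unit clause (p) forces p = True.
Unit clause (¬r) forces r = False.
Unit clause (¬q) forces q = False.
That conflicts with the unit clause (q).
No assignment satisfies every clause.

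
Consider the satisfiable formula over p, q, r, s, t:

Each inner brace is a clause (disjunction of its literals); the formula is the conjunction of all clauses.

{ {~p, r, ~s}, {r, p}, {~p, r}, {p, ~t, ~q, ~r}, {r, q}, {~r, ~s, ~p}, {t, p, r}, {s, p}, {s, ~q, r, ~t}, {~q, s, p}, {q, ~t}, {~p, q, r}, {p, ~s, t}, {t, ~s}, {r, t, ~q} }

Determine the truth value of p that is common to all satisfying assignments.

True

Suppose p = 0.
From the singleton clause (r), r = 1.
From the singleton clause (s), s = 1.
From the singleton clause (t), t = 1.
From the singleton clause (~q), q = 0.
But (q) is also a unit clause — contradiction.
So every satisfying assignment has p = True.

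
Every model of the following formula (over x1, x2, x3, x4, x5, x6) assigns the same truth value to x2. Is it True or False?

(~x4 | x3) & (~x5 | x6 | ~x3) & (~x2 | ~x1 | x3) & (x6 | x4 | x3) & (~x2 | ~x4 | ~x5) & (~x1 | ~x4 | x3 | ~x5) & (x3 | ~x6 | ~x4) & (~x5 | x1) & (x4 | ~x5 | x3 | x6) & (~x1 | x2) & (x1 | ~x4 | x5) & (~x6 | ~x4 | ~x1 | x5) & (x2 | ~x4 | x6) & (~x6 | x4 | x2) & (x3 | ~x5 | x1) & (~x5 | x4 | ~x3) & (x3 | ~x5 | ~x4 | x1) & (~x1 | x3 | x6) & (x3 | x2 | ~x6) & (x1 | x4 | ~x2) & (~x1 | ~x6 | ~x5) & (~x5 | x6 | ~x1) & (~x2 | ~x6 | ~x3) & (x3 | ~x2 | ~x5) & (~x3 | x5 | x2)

True

Suppose x2 = 0.
The clause (~x1) is unit, so x1 = 0.
The clause (~x5) is unit, so x5 = 0.
The clause (~x4) is unit, so x4 = 0.
The clause (~x6) is unit, so x6 = 0.
The clause (x3) is unit, so x3 = 1.
Now (~x3) is unsatisfied and unit — conflict.
So every satisfying assignment has x2 = True.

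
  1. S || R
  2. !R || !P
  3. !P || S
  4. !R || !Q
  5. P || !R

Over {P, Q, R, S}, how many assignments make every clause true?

4

There are 2^4 = 16 truth assignments over (P, Q, R, S).
Check each against the 5 clauses (columns in the order P, Q, R, S):
  F F F F  ✗ fails (S || R)
  F F F T  ✓ satisfies all
  F F T F  ✗ fails (P || !R)
  F F T T  ✗ fails (P || !R)
  F T F F  ✗ fails (S || R)
  F T F T  ✓ satisfies all
  F T T F  ✗ fails (!R || !Q)
  F T T T  ✗ fails (!R || !Q)
  T F F F  ✗ fails (S || R)
  T F F T  ✓ satisfies all
  T F T F  ✗ fails (!R || !P)
  T F T T  ✗ fails (!R || !P)
  T T F F  ✗ fails (S || R)
  T T F T  ✓ satisfies all
  T T T F  ✗ fails (!R || !P)
  T T T T  ✗ fails (!R || !P)
4 of the 16 rows are models.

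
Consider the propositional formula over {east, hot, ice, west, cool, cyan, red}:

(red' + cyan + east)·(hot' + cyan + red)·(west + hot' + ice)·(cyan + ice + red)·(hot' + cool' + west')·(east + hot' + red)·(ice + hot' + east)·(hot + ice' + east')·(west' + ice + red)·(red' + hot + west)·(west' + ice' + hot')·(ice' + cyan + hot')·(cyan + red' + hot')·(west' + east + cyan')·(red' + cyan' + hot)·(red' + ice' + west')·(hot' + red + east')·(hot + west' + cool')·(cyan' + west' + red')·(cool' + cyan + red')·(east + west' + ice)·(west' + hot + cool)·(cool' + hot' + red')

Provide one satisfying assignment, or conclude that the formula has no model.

Branch on red: set red = 0.
Branch on hot: set hot = 0.
Branch on cyan: set cyan = 1.
Branch on ice: set ice = 0.
(west') alone gives west = 0.
All clauses hold; east, cool can take either value.

east ↦ 0,  hot ↦ 0,  ice ↦ 0,  west ↦ 0,  cool ↦ 1,  cyan ↦ 1,  red ↦ 0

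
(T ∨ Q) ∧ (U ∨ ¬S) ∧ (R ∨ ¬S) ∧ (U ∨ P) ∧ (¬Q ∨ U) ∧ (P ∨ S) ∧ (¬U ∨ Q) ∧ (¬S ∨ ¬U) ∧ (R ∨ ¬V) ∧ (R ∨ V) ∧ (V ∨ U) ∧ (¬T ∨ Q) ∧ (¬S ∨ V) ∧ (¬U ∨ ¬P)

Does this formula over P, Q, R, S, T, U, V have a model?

Case T = True:
(Q) alone gives Q = True.
(U) alone gives U = True.
(¬S) alone gives S = False.
(P) alone gives P = True.
That conflicts with the unit clause (¬P).
Backtrack on T: now try T = False.
(Q) alone gives Q = True.
(U) alone gives U = True.
(¬S) alone gives S = False.
(P) alone gives P = True.
That conflicts with the unit clause (¬P).
Both values of T lead to a conflict.
No assignment satisfies every clause.

No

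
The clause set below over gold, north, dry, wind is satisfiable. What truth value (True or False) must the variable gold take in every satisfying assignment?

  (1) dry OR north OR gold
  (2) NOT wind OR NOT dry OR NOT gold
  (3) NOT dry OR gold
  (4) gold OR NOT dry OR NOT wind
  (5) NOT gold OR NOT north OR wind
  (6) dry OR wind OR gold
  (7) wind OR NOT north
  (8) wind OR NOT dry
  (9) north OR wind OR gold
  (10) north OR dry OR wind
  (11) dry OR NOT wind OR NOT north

True

Suppose gold = false.
Unit clause (NOT dry) forces dry = false.
Unit clause (north) forces north = true.
Unit clause (wind) forces wind = true.
But (NOT wind) is also a unit clause — contradiction.
So every satisfying assignment has gold = True.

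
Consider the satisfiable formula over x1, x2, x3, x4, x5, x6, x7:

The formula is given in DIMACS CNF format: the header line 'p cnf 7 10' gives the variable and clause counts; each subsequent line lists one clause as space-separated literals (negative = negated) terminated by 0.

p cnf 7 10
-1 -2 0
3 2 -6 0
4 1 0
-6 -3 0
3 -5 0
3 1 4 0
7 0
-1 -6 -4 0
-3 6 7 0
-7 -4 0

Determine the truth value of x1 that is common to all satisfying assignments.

Suppose x1 = False.
The clause (x4) is unit, so x4 = True.
The clause (x7) is unit, so x7 = True.
Now (¬x7) is unsatisfied and unit — conflict.
So every satisfying assignment has x1 = True.

True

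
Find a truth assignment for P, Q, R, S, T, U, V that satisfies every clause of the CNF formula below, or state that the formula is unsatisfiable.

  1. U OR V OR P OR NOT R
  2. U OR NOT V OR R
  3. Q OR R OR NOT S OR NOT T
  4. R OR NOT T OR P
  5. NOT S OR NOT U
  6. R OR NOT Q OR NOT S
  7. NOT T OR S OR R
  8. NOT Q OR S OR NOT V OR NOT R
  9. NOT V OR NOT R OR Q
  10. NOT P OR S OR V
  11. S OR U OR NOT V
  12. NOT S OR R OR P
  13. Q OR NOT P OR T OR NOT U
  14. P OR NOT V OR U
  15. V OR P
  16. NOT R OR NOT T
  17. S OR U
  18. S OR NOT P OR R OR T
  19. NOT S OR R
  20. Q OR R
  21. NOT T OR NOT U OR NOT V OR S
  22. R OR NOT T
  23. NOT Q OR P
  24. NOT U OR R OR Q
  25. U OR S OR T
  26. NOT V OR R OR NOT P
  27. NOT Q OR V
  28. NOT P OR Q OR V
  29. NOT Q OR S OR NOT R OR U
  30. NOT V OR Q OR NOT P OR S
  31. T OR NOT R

Case S = false:
(U) alone gives U = true.
Case T = false:
(NOT R) alone gives R = false.
(NOT P) alone gives P = false.
(V) alone gives V = true.
(Q) alone gives Q = true.
Now (NOT Q) is unsatisfied and unit — conflict.
So T must be the other value — set T = true.
(R) alone gives R = true.
Now (NOT R) is unsatisfied and unit — conflict.
Both values of T lead to a conflict.
So S must be the other value — set S = true.
(NOT U) alone gives U = false.
(R) alone gives R = true.
(NOT T) alone gives T = false.
Now (T) is unsatisfied and unit — conflict.
Both values of S lead to a conflict.

UNSATISFIABLE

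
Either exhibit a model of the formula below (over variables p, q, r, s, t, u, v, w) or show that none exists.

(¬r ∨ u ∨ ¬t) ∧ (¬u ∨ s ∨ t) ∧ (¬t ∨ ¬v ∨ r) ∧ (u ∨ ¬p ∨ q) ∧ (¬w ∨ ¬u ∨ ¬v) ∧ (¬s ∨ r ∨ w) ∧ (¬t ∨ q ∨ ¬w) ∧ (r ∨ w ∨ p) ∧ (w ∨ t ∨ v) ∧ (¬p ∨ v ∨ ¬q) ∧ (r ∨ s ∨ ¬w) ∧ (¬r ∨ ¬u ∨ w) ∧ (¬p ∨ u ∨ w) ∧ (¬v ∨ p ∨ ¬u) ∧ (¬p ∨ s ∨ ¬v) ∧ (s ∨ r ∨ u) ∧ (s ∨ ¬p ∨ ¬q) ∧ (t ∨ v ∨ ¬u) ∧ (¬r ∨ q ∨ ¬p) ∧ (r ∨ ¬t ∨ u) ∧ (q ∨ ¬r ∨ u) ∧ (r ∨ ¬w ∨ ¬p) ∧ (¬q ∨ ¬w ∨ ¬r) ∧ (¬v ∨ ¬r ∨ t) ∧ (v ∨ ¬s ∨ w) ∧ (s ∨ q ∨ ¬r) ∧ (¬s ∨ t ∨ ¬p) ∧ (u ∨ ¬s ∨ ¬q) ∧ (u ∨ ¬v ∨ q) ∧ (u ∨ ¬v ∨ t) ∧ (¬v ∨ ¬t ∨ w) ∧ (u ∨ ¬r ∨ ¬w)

p ↦ False, q ↦ False, r ↦ False, s ↦ True, t ↦ False, u ↦ False, v ↦ False, w ↦ True

Branch on r: set r = False.
Branch on t: set t = False.
Branch on u: set u = False.
From the singleton clause (s), s = True.
From the singleton clause (w), w = True.
From the singleton clause (¬p), p = False.
From the singleton clause (¬q), q = False.
From the singleton clause (¬v), v = False.
This assignment satisfies each clause.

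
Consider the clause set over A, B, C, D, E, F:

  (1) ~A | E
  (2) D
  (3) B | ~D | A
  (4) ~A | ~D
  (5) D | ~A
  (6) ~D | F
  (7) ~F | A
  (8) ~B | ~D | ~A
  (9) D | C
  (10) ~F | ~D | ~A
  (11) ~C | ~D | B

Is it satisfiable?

No, unsatisfiable

From the singleton clause (D), D = 1.
From the singleton clause (~A), A = 0.
From the singleton clause (B), B = 1.
From the singleton clause (F), F = 1.
Now (~F) is unsatisfied and unit — conflict.
No assignment satisfies every clause.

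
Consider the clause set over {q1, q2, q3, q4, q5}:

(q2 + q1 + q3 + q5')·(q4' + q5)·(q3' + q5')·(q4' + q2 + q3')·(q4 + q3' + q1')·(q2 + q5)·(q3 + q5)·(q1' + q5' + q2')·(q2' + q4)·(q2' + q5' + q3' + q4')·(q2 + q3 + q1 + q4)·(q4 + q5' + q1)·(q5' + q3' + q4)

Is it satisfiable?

Branch on q4: set q4 = 0.
Unit clause (q2') forces q2 = 0.
Unit clause (q5) forces q5 = 1.
Unit clause (q3') forces q3 = 0.
Unit clause (q1) forces q1 = 1.
Every clause now holds.
A satisfying assignment: q1: 1; q2: 0; q3: 0; q4: 0; q5: 1.

Yes, satisfiable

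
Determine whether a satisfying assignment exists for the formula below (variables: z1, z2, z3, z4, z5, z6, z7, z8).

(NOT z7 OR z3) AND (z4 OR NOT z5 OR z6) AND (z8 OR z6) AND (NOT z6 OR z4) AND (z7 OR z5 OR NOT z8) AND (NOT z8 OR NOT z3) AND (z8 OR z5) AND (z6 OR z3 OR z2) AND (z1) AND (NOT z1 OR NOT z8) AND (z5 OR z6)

The clause (z1) is unit, so z1 = true.
The clause (NOT z8) is unit, so z8 = false.
The clause (z6) is unit, so z6 = true.
The clause (z4) is unit, so z4 = true.
The clause (z5) is unit, so z5 = true.
Suppose z7 = false.
Every clause is now satisfied; z2, z3 are unconstrained.
A satisfying assignment: z1 ↦ true,  z2 ↦ false,  z3 ↦ false,  z4 ↦ true,  z5 ↦ true,  z6 ↦ true,  z7 ↦ false,  z8 ↦ false.

Yes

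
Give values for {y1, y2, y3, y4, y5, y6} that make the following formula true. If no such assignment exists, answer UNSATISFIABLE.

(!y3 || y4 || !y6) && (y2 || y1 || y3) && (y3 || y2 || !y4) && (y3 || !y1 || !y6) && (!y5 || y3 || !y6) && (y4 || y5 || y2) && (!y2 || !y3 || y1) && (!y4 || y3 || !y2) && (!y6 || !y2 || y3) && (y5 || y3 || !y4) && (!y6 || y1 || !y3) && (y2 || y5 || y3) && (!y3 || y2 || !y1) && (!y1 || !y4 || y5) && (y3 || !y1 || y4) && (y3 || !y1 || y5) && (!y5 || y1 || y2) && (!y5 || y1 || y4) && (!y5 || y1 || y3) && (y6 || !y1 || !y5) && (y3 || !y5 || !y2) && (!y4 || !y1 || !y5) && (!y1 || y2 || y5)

y1: true,  y2: true,  y3: true,  y4: false,  y5: false,  y6: false

Case y3 = true:
Case y4 = false:
The clause (!y6) is unit, so y6 = false.
Case y5 = false:
The clause (y2) is unit, so y2 = true.
The clause (y1) is unit, so y1 = true.
Every clause now holds.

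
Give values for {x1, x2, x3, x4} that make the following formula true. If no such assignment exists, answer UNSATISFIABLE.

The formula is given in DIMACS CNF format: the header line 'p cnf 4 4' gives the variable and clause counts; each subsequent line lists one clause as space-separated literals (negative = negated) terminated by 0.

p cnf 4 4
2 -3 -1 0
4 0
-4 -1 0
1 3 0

x1=False,  x2=True,  x3=True,  x4=True

Unit clause (x4) forces x4 = True.
Unit clause (¬x1) forces x1 = False.
Unit clause (x3) forces x3 = True.
No clause remains; x2 is free.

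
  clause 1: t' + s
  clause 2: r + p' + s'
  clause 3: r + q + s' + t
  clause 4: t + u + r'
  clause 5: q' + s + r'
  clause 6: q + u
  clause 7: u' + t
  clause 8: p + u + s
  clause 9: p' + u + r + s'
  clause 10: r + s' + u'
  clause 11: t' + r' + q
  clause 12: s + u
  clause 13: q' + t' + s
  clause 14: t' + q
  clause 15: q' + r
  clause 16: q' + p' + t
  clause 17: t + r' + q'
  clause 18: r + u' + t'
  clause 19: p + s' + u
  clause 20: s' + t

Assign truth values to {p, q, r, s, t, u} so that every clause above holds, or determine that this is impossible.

p=1,  q=1,  r=1,  s=1,  t=1,  u=0

Suppose t = 1.
From the singleton clause (s), s = 1.
From the singleton clause (q), q = 1.
From the singleton clause (r), r = 1.
Suppose p = 1.
All clauses hold; u can take either value.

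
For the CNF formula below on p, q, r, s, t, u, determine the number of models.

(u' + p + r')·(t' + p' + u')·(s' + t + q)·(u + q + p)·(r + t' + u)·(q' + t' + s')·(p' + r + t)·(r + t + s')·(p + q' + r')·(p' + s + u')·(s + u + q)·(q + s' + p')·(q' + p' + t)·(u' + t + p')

There are 2^6 = 64 truth assignments over (p, q, r, s, t, u).
Split on u. With u = 1, the clauses containing u are satisfied and u' drops from the rest; 5 of the 2^5 = 32 assignments to the other variables satisfy what remains.
With u = 0, by the same count on the reduced clause set, 2 assignments work.
(One model: p=F, q=F, r=F, s=F, t=F, u=T.)
Total: 5 + 2 = 7.

7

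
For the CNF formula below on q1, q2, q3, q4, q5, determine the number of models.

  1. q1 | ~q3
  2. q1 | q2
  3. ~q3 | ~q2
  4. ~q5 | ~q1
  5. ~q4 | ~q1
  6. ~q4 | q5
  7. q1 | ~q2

3

There are 2^5 = 32 truth assignments over (q1, q2, q3, q4, q5).
Split on q5. With q5 = 1, the clauses containing q5 are satisfied and ~q5 drops from the rest; 0 of the 2^4 = 16 assignments to the other variables satisfy what remains.
With q5 = 0, by the same count on the reduced clause set, 3 assignments work.
Total: 0 + 3 = 3.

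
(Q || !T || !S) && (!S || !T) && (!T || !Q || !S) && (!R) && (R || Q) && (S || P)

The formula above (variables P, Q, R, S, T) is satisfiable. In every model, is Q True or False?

True

Suppose Q = false.
From the singleton clause (!R), R = false.
Now (R) is unsatisfied and unit — conflict.
So every satisfying assignment has Q = True.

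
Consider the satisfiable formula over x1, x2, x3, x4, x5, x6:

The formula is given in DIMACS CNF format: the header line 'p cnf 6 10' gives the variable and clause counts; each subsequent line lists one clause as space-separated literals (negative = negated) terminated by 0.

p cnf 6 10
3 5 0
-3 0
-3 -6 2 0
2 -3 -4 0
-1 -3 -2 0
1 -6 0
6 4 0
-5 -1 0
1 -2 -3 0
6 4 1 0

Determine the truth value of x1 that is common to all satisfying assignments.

False

Suppose x1 = True.
From the singleton clause (¬x3), x3 = False.
From the singleton clause (x5), x5 = True.
That conflicts with the unit clause (¬x5).
So every satisfying assignment has x1 = False.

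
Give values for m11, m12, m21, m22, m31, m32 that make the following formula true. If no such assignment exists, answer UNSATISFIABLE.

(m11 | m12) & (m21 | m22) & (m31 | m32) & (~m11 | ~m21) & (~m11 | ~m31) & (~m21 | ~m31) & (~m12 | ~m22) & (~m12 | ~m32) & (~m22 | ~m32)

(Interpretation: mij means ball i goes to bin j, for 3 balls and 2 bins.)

Suppose m11 = 1.
The clause (~m21) is unit, so m21 = 0.
The clause (m22) is unit, so m22 = 1.
The clause (~m31) is unit, so m31 = 0.
The clause (m32) is unit, so m32 = 1.
Now (~m32) is unsatisfied and unit — conflict.
That branch fails; take m11 = 0 instead.
The clause (m12) is unit, so m12 = 1.
The clause (~m22) is unit, so m22 = 0.
The clause (m21) is unit, so m21 = 1.
The clause (~m31) is unit, so m31 = 0.
The clause (m32) is unit, so m32 = 1.
Now (~m32) is unsatisfied and unit — conflict.
Either choice for m11 ends in contradiction.

UNSATISFIABLE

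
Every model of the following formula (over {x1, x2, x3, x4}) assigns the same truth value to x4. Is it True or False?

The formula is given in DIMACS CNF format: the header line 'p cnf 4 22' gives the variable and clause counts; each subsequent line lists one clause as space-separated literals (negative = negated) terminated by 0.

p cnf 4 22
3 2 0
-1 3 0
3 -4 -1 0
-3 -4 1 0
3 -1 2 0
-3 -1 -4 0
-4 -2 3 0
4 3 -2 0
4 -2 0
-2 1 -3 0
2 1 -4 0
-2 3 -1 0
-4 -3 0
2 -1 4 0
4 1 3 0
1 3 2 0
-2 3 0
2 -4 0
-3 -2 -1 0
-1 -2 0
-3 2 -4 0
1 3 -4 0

Suppose x4 = True.
The clause (¬x3) is unit, so x3 = False.
The clause (x2) is unit, so x2 = True.
But (¬x2) is also a unit clause — contradiction.
So every satisfying assignment has x4 = False.

False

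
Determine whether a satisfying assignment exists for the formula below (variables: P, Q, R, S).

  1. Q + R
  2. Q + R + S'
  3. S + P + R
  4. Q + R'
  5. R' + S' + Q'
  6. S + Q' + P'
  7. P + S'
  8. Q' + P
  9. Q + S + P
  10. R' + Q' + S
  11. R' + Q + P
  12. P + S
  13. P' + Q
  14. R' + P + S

Try Q = 1.
The clause (P) is unit, so P = 1.
The clause (S) is unit, so S = 1.
The clause (R') is unit, so R = 0.
This assignment satisfies each clause.
A satisfying assignment: P ↦ 1,  Q ↦ 1,  R ↦ 0,  S ↦ 1.

Yes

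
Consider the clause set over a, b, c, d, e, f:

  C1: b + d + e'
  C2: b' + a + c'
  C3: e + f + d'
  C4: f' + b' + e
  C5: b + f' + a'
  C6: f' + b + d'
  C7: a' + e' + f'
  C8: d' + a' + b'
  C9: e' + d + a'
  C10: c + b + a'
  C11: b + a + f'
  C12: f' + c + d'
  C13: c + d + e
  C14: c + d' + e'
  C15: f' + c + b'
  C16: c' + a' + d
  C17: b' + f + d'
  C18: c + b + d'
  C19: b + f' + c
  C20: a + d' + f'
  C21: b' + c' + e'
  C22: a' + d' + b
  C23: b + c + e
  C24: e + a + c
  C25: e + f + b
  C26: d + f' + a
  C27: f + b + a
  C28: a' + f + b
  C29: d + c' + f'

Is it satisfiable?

Yes, satisfiable

Try b = 1.
Try a = 0.
(c') alone gives c = 0.
(f') alone gives f = 0.
(d') alone gives d = 0.
(e) alone gives e = 1.
This assignment satisfies each clause.
A satisfying assignment: a ↦ 0; b ↦ 1; c ↦ 0; d ↦ 0; e ↦ 1; f ↦ 0.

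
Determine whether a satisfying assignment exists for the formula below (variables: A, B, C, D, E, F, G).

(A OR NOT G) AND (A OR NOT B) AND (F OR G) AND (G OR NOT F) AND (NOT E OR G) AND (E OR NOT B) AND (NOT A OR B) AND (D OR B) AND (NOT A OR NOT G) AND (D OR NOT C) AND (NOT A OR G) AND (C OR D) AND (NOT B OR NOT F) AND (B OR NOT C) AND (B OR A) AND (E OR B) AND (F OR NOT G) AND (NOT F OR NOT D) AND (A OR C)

No, unsatisfiable

Try A = true.
Unit clause (B) forces B = true.
Unit clause (E) forces E = true.
Unit clause (G) forces G = true.
Now (NOT G) is unsatisfied and unit — conflict.
That branch fails; take A = false instead.
Unit clause (NOT G) forces G = false.
Unit clause (NOT B) forces B = false.
Now (B) is unsatisfied and unit — conflict.
Both values of A lead to a conflict.
No assignment satisfies every clause.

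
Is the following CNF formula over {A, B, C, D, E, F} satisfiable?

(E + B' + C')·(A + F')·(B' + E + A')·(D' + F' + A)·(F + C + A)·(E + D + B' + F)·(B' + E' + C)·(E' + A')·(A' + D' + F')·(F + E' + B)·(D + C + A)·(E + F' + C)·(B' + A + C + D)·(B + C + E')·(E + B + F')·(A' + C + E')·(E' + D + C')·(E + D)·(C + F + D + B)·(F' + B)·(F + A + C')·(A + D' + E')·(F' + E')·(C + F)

Branch on A: set A = 1.
Unit clause (E') forces E = 0.
Unit clause (B') forces B = 0.
Unit clause (F') forces F = 0.
Unit clause (D) forces D = 1.
Unit clause (C) forces C = 1.
This assignment satisfies each clause.
A satisfying assignment: A=1; B=0; C=1; D=1; E=0; F=0.

Satisfiable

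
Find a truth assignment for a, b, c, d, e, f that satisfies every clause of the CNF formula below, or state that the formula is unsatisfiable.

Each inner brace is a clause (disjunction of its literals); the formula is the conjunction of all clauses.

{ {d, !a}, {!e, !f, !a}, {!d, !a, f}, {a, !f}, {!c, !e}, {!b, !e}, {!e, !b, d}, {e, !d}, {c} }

a: false,  b: true,  c: true,  d: false,  e: false,  f: false

The clause (c) is unit, so c = true.
The clause (!e) is unit, so e = false.
The clause (!d) is unit, so d = false.
The clause (!a) is unit, so a = false.
The clause (!f) is unit, so f = false.
Every clause is now satisfied; b is unconstrained.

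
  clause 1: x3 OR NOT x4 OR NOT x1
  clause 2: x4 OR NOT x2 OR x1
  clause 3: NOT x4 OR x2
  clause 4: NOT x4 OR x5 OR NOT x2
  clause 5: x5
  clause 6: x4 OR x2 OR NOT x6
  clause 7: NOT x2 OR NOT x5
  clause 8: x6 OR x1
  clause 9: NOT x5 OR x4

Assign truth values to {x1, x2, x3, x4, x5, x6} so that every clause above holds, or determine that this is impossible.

(x5) alone gives x5 = true.
(NOT x2) alone gives x2 = false.
(NOT x4) alone gives x4 = false.
But (x4) is also a unit clause — contradiction.

UNSATISFIABLE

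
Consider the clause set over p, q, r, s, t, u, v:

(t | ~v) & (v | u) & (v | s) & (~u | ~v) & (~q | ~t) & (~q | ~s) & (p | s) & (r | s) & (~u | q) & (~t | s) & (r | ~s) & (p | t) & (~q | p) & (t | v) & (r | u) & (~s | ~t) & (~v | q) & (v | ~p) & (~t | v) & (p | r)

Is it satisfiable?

No

Case t = 1:
Unit clause (~q) forces q = 0.
Unit clause (~u) forces u = 0.
Unit clause (v) forces v = 1.
But (~v) is also a unit clause — contradiction.
Undo t and try t = 0.
Unit clause (~v) forces v = 0.
But (v) is also a unit clause — contradiction.
Either choice for t ends in contradiction.
No assignment satisfies every clause.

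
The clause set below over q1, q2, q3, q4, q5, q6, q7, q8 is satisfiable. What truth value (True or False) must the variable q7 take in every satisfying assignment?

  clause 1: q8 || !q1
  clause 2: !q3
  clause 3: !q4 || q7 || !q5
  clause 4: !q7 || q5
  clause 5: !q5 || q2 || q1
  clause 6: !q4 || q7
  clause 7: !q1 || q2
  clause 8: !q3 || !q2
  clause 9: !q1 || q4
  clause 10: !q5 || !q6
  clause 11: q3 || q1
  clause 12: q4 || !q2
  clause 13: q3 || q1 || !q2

True

Suppose q7 = false.
Unit clause (!q3) forces q3 = false.
Unit clause (!q4) forces q4 = false.
Unit clause (!q1) forces q1 = false.
That conflicts with the unit clause (q1).
So every satisfying assignment has q7 = True.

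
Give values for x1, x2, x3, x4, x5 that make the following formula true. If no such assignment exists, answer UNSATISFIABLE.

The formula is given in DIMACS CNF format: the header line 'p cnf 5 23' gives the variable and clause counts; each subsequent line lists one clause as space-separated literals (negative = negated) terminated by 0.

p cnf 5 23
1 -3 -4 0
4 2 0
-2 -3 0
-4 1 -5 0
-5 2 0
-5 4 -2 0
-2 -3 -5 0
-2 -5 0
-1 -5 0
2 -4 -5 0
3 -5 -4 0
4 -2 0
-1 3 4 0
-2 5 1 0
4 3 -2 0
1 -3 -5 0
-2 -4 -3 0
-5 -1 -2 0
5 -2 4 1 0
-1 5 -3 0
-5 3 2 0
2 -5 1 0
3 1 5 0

Try x4 = True.
Try x1 = True.
(¬x5) alone gives x5 = False.
(¬x3) alone gives x3 = False.
Every clause is now satisfied; x2 is unconstrained.

x1 ↦ True,  x2 ↦ False,  x3 ↦ False,  x4 ↦ True,  x5 ↦ False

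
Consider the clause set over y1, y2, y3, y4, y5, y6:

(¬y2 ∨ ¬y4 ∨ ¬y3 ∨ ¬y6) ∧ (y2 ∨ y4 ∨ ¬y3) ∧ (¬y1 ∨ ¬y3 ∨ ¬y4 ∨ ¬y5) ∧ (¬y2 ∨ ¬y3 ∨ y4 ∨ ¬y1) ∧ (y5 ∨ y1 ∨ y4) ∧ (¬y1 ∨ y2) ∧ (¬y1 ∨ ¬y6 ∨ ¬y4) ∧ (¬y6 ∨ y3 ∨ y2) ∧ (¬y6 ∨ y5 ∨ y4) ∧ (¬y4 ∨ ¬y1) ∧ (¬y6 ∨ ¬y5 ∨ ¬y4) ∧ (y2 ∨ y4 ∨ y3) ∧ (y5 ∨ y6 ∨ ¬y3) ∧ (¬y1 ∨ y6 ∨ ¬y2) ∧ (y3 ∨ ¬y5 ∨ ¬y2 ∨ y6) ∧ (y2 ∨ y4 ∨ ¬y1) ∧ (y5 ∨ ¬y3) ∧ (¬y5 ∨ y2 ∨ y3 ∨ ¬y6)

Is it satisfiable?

Yes

Suppose y1 = False.
Suppose y5 = True.
Suppose y6 = False.
Suppose y3 = False.
From the singleton clause (¬y2), y2 = False.
From the singleton clause (y4), y4 = True.
This assignment satisfies each clause.
A satisfying assignment: y1: False, y2: False, y3: False, y4: True, y5: True, y6: False.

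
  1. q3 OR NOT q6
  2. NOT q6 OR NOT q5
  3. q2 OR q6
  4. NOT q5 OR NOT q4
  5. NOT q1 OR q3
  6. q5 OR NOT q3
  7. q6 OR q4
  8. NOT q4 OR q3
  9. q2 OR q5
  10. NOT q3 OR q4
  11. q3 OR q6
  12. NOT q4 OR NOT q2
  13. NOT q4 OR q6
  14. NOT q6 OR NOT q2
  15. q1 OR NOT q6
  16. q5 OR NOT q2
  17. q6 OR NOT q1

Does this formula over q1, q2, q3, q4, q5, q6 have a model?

No

Branch on q3: set q3 = true.
The clause (q5) is unit, so q5 = true.
The clause (NOT q6) is unit, so q6 = false.
The clause (q2) is unit, so q2 = true.
The clause (NOT q4) is unit, so q4 = false.
Now (q4) is unsatisfied and unit — conflict.
That branch fails; take q3 = false instead.
The clause (NOT q6) is unit, so q6 = false.
Now (q6) is unsatisfied and unit — conflict.
Neither q3 = true nor q3 = false works.
No assignment satisfies every clause.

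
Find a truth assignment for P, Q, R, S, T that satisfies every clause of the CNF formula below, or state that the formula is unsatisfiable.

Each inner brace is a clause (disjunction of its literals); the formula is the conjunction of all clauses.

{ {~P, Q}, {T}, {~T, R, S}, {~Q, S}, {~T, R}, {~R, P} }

P: 1,  Q: 1,  R: 1,  S: 1,  T: 1

From the singleton clause (T), T = 1.
From the singleton clause (R), R = 1.
From the singleton clause (P), P = 1.
From the singleton clause (Q), Q = 1.
From the singleton clause (S), S = 1.
Every clause now holds.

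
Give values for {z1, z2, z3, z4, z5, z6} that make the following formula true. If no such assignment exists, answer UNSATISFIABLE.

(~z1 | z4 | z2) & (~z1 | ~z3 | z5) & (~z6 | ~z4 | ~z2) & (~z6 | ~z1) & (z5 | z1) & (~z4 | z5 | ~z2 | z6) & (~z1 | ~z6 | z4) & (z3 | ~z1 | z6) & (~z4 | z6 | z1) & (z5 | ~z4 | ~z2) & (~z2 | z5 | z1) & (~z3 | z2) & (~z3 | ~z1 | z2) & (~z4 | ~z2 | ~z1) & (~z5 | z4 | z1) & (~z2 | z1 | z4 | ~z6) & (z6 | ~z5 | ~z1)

Branch on z6: set z6 = 1.
From the singleton clause (~z1), z1 = 0.
From the singleton clause (z5), z5 = 1.
From the singleton clause (z4), z4 = 1.
From the singleton clause (~z2), z2 = 0.
From the singleton clause (~z3), z3 = 0.
Every clause now holds.

z1 ↦ 0; z2 ↦ 0; z3 ↦ 0; z4 ↦ 1; z5 ↦ 1; z6 ↦ 1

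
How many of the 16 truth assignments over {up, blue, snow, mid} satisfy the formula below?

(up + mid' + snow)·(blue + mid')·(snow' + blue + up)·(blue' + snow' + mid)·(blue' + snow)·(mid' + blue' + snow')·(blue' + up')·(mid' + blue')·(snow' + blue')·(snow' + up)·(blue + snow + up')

2

There are 2^4 = 16 truth assignments over (up, blue, snow, mid).
Check each against the 11 clauses (columns in the order up, blue, snow, mid):
  F F F F  ✓ satisfies all
  F F F T  ✗ fails (up + mid' + snow)
  F F T F  ✗ fails (snow' + blue + up)
  F F T T  ✗ fails (blue + mid')
  F T F F  ✗ fails (blue' + snow)
  F T F T  ✗ fails (up + mid' + snow)
  F T T F  ✗ fails (blue' + snow' + mid)
  F T T T  ✗ fails (mid' + blue' + snow')
  T F F F  ✗ fails (blue + snow + up')
  T F F T  ✗ fails (blue + mid')
  T F T F  ✓ satisfies all
  T F T T  ✗ fails (blue + mid')
  T T F F  ✗ fails (blue' + snow)
  T T F T  ✗ fails (blue' + snow)
  T T T F  ✗ fails (blue' + snow' + mid)
  T T T T  ✗ fails (mid' + blue' + snow')
2 of the 16 rows are models.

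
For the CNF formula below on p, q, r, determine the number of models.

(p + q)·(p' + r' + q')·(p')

There are 2^3 = 8 truth assignments over (p, q, r).
Check each against the 3 clauses (columns in the order p, q, r):
  F F F  ✗ fails (p + q)
  F F T  ✗ fails (p + q)
  F T F  ✓ satisfies all
  F T T  ✓ satisfies all
  T F F  ✗ fails (p')
  T F T  ✗ fails (p')
  T T F  ✗ fails (p')
  T T T  ✗ fails (p' + r' + q')
2 of the 8 rows are models.

2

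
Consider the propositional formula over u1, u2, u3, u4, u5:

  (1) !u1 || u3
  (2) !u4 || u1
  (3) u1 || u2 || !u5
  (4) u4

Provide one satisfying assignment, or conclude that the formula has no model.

u1=true, u2=true, u3=true, u4=true, u5=true

Unit clause (u4) forces u4 = true.
Unit clause (u1) forces u1 = true.
Unit clause (u3) forces u3 = true.
All clauses hold; u2, u5 can take either value.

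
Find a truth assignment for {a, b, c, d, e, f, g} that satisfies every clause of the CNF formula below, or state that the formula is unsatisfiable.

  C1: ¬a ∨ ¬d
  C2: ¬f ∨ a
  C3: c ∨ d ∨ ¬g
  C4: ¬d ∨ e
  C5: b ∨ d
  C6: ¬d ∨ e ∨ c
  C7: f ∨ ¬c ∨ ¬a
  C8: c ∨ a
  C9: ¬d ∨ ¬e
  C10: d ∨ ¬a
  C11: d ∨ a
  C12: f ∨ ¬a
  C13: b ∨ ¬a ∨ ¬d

UNSATISFIABLE

Suppose a = False.
(¬f) alone gives f = False.
(c) alone gives c = True.
(d) alone gives d = True.
(e) alone gives e = True.
That conflicts with the unit clause (¬e).
That branch fails; take a = True instead.
(¬d) alone gives d = False.
That conflicts with the unit clause (d).
Either choice for a ends in contradiction.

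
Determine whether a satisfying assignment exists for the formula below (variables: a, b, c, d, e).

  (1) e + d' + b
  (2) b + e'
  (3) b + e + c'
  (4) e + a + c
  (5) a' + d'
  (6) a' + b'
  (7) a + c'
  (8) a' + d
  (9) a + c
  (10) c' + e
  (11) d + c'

Case b = 1:
(a') alone gives a = 0.
(c') alone gives c = 0.
That conflicts with the unit clause (c).
Undo b and try b = 0.
(e') alone gives e = 0.
(d') alone gives d = 0.
(c') alone gives c = 0.
(a) alone gives a = 1.
That conflicts with the unit clause (a').
Either choice for b ends in contradiction.
No assignment satisfies every clause.

Unsatisfiable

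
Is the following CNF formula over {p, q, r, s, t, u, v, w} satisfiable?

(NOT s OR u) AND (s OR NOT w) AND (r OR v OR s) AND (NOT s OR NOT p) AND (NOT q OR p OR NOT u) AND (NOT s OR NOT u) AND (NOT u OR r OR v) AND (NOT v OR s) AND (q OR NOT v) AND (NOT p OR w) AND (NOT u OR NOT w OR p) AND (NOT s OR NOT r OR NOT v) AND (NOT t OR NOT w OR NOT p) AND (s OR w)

Unsatisfiable

Branch on s: set s = false.
From the singleton clause (NOT w), w = false.
That conflicts with the unit clause (w).
So s must be the other value — set s = true.
From the singleton clause (u), u = true.
That conflicts with the unit clause (NOT u).
Either choice for s ends in contradiction.
No assignment satisfies every clause.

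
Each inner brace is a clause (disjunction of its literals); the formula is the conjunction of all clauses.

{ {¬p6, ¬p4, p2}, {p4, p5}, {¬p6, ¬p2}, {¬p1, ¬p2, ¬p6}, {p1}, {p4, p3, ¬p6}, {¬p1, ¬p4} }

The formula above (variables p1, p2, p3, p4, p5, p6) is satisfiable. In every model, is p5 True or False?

Suppose p5 = False.
The clause (p4) is unit, so p4 = True.
The clause (p1) is unit, so p1 = True.
But (¬p1) is also a unit clause — contradiction.
So every satisfying assignment has p5 = True.

True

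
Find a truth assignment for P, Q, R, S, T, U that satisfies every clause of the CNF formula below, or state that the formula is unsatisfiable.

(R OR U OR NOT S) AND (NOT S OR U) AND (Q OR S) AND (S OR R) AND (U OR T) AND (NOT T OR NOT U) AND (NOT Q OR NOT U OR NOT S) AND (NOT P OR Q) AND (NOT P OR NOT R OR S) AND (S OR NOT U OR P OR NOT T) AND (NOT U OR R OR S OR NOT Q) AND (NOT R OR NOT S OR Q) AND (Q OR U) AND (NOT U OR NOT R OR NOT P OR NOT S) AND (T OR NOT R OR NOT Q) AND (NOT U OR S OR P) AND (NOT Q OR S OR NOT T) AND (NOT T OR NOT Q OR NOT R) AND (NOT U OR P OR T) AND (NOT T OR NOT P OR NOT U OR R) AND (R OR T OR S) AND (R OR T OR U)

UNSATISFIABLE

Suppose S = false.
(Q) alone gives Q = true.
(R) alone gives R = true.
(NOT P) alone gives P = false.
(T) alone gives T = true.
Now (NOT T) is unsatisfied and unit — conflict.
Undo S and try S = true.
(U) alone gives U = true.
(NOT T) alone gives T = false.
(NOT Q) alone gives Q = false.
(NOT P) alone gives P = false.
Now (P) is unsatisfied and unit — conflict.
Both values of S lead to a conflict.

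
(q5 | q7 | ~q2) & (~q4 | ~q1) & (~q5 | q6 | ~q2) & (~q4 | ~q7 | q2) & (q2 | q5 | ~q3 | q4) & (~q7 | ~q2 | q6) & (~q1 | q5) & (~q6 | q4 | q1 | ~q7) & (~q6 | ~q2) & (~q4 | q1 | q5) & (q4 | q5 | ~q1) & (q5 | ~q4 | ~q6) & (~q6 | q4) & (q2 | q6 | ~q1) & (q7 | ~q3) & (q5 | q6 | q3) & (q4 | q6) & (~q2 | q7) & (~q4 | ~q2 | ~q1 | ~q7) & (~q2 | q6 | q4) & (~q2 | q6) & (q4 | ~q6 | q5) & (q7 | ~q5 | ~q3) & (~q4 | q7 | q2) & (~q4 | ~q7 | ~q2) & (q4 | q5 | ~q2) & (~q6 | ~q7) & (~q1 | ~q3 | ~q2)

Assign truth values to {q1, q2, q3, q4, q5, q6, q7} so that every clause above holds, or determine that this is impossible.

Try q4 = 0.
From the singleton clause (~q6), q6 = 0.
Now (q6) is unsatisfied and unit — conflict.
Backtrack on q4: now try q4 = 1.
From the singleton clause (~q1), q1 = 0.
From the singleton clause (q5), q5 = 1.
Try q6 = 1.
From the singleton clause (~q2), q2 = 0.
From the singleton clause (~q7), q7 = 0.
Now (q7) is unsatisfied and unit — conflict.
Backtrack on q6: now try q6 = 0.
From the singleton clause (~q2), q2 = 0.
From the singleton clause (~q7), q7 = 0.
Now (q7) is unsatisfied and unit — conflict.
Neither q6 = 1 nor q6 = 0 works.
Neither q4 = 1 nor q4 = 0 works.

UNSATISFIABLE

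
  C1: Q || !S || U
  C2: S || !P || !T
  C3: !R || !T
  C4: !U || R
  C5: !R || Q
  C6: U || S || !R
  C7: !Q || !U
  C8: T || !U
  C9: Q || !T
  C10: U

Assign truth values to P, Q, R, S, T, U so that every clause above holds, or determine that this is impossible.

(U) alone gives U = true.
(R) alone gives R = true.
(!T) alone gives T = false.
That conflicts with the unit clause (T).

UNSATISFIABLE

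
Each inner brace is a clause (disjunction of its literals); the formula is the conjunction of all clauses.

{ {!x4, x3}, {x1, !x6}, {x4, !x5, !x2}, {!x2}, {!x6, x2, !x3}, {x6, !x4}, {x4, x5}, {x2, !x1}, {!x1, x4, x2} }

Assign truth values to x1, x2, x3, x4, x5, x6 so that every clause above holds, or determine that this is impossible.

The clause (!x2) is unit, so x2 = false.
The clause (!x1) is unit, so x1 = false.
The clause (!x6) is unit, so x6 = false.
The clause (!x4) is unit, so x4 = false.
The clause (x5) is unit, so x5 = true.
No clause remains; x3 is free.

x1: false, x2: false, x3: true, x4: false, x5: true, x6: false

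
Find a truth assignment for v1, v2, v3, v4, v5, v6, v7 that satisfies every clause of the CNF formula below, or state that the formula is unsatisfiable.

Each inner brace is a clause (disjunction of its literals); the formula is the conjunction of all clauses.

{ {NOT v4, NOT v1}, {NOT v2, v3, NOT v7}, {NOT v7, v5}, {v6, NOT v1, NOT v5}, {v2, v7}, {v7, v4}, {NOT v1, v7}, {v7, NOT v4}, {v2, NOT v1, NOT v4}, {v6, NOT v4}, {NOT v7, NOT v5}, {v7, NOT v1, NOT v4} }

Case v4 = false:
Unit clause (v7) forces v7 = true.
Unit clause (v5) forces v5 = true.
But (NOT v5) is also a unit clause — contradiction.
Undo v4 and try v4 = true.
Unit clause (NOT v1) forces v1 = false.
Unit clause (v7) forces v7 = true.
Unit clause (v5) forces v5 = true.
But (NOT v5) is also a unit clause — contradiction.
Either choice for v4 ends in contradiction.

UNSATISFIABLE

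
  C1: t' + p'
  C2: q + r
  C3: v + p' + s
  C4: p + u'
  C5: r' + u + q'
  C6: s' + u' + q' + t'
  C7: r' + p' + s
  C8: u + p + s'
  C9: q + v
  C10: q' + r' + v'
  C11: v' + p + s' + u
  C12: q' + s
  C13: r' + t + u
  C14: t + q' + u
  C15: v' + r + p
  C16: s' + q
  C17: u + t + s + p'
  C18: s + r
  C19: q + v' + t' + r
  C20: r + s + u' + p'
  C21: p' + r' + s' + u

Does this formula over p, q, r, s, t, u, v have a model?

Branch on t: set t = 0.
Branch on q: set q = 1.
The clause (s) is unit, so s = 1.
The clause (u) is unit, so u = 1.
The clause (p) is unit, so p = 1.
Branch on r: set r = 0.
All clauses hold; v can take either value.
A satisfying assignment: p=1; q=1; r=0; s=1; t=0; u=1; v=0.

Yes, satisfiable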